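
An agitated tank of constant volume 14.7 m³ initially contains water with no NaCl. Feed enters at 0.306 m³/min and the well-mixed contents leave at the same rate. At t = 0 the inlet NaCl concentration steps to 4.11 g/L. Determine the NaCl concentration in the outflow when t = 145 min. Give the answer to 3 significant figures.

Accumulation = in − out for the solute gives V dC/dt = Q(C_in − C).
So dC/dt = (C_in − C)/τ with τ = V/Q = 14.7/0.306 = 48.039 min.
Solution: C(t) = C_in + (C₀ − C_in) e^(−t/τ).
C(145) = 4.11 + (0 − 4.11)·e^(−145/48.039) = 4.11 + (-4.1100)·0.048881 = 3.9091 g/L.

3.91 g/L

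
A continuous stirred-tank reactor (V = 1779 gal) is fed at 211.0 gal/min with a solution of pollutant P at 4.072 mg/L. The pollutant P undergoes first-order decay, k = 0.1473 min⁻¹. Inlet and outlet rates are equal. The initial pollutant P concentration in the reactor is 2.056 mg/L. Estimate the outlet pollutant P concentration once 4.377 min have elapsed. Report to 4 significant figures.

Accumulation = in − out − consumed: V dC/dt = Q C_in − Q C − k V C.
This is linear with rate a = Q/V + k = 0.265906 min⁻¹.
C_ss = Q C_in/(Q + kV) = 1.81629 mg/L; C(t) = C_ss + (C₀ − C_ss) e^(−a t).
C(4.377) = 1.81629 + (0.239706)·e^(−0.265906·4.377) = 1.81629 + (0.239706)·0.312275 = 1.89115 mg/L.

1.891 mg/L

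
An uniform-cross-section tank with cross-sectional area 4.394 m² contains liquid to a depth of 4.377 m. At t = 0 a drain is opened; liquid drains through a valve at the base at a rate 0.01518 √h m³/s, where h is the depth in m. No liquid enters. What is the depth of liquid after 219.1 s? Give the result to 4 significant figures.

2.937 m

Volume balance on the tank: A dh/dt = −0.01518 √h.
∫ h^(−1/2) dh = −(0.01518/A) ∫ dt, giving 2√h = 2√h₀ − (0.01518/A) t.
√h = √4.377 − 0.01518·219.1/(2·4.394) = 2.09213 − 0.378464 = 1.71366.
h = 1.71366² = 2.93665 m.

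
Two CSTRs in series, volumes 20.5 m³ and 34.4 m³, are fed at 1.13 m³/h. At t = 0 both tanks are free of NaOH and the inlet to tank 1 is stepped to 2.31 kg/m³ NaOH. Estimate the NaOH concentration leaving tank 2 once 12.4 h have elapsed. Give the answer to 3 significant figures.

Time constants: τᵢ = Vᵢ/Q for each well-mixed tank.
τ₁ = 20.5/1.13 = 18.142 h; τ₂ = 34.4/1.13 = 30.442 h.
Solving the cascade with C₁(0)=C₂(0)=0 gives C₂(t) = C_in[1 − (τ₁ e^(−t/τ₁) − τ₂ e^(−t/τ₂))/(τ₁ − τ₂)].
At t = 12.4: e^(−t/τ₁) = 0.50484, e^(−t/τ₂) = 0.66543.
C₂ = 2.31·[1 − (18.142·0.50484 − 30.442·0.66543)/(-12.301)] = 2.31·0.097736 = 0.22577 kg/m³.

0.226 kg/m³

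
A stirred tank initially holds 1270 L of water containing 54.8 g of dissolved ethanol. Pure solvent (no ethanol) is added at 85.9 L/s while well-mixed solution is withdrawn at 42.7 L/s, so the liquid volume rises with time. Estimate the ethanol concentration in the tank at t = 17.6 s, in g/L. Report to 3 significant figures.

0.0170 g/L

Let m(t) be the amount of ethanol. Volume: V(t) = V₀ + (Q_in − Q_out) t = 1270 + 43.200 t; V(17.6) = 2030.3 L.
No ethanol enters, so dm/dt = −Q_out · (m/V).
Separate: dm/m = −Q_out dt/V(t) ⇒ ln(m/m₀) = −(Q_out/(Q_in−Q_out)) ln(V/V₀).
m = m₀ (V₀/V)^(Q_out/(Q_in−Q_out)) = 54.8 × (1270/2030.3)^(0.98843) = 34.465 g.
C = m/V = 34.465/2030.3 = 0.016975 g/L.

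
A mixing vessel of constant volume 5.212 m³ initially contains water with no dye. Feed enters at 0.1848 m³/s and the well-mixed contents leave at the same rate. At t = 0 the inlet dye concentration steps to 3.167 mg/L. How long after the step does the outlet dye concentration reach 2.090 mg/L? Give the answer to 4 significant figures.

30.42 s

Transient balance on the dissolved component: V dC/dt = Q(C_in − C), so τ = V/Q = 28.2035 s.
C(t) = C_in + (C₀ − C_in) e^(−t/τ). Set C = 2.090 and solve for t:
e^(−t/τ) = (C − C_in)/(C₀ − C_in) = (2.090 − 3.167)/(0 − 3.167) = 0.340069
t = −τ ln(…) = 28.2035 × 1.07861 = 30.4204 s.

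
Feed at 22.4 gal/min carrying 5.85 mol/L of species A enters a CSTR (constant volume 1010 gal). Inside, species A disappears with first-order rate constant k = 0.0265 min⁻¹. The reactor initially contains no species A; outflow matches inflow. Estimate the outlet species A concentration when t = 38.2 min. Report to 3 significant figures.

2.25 mol/L

Species balance: V dC/dt = Q C_in − Q C − k V C.
dC/dt = (Q/V) C_in − (Q/V + k) C; effective rate a = Q/V + k = 0.022178 + 0.0265 = 0.048678 min⁻¹.
C_ss = Q C_in/(Q + kV) = 2.6653 mol/L; C(t) = C_ss + (C₀ − C_ss) e^(−a t).
C(38.2) = 2.6653 + (-2.6653)·e^(−0.048678·38.2) = 2.6653 + (-2.6653)·0.15575 = 2.2502 mol/L.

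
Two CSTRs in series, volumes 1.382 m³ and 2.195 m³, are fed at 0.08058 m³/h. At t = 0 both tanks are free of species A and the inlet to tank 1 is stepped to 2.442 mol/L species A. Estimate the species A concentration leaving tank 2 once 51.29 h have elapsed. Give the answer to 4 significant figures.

1.647 mol/L

Each tank obeys Vᵢ dCᵢ/dt = Q(Cᵢ₋₁ − Cᵢ), so τᵢ = Vᵢ/Q.
τ₁ = 1.382/0.08058 = 17.1507 h; τ₂ = 2.195/0.08058 = 27.2400 h.
Tank 1: C₁ = C_in(1 − e^(−t/τ₁)). Tank 2 (τ₁ ≠ τ₂): C₂ = C_in[1 − (τ₁ e^(−t/τ₁) − τ₂ e^(−t/τ₂))/(τ₁ − τ₂)].
At t = 51.29: e^(−t/τ₁) = 0.0502595, e^(−t/τ₂) = 0.152149.
C₂ = 2.442·[1 − (17.1507·0.0502595 − 27.2400·0.152149)/(-10.0894)] = 2.442·0.674650 = 1.64750 mol/L.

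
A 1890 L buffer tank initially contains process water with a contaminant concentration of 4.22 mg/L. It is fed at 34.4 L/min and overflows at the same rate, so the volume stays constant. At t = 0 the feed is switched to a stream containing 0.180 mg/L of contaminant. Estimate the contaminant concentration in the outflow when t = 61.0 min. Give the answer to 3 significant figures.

1.51 mg/L

Species balance on the tank: V dC/dt = Q(C_in − C).
Time constant τ = V/Q = 1890/34.4 = 54.942 min.
Solution: C(t) = C_in + (C₀ − C_in) e^(−t/τ).
C(61.0) = 0.180 + (4.22 − 0.180)·e^(−61.0/54.942) = 0.180 + (4.0400)·0.32947 = 1.5111 mg/L.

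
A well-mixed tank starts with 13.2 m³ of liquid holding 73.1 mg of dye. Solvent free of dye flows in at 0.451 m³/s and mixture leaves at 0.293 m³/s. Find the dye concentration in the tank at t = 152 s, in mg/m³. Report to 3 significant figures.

0.287 mg/m³

Let m(t) be the amount of dye. Volume: V(t) = V₀ + (Q_in − Q_out) t = 13.2 + 0.15800 t; V(152) = 37.216 m³.
No dye enters, so dm/dt = −Q_out · (m/V).
Separate: dm/m = −Q_out dt/V(t) ⇒ ln(m/m₀) = −(Q_out/(Q_in−Q_out)) ln(V/V₀).
m = m₀ (V₀/V)^(Q_out/(Q_in−Q_out)) = 73.1 × (13.2/37.216)^(1.8544) = 10.694 mg.
C = m/V = 10.694/37.216 = 0.28735 mg/m³.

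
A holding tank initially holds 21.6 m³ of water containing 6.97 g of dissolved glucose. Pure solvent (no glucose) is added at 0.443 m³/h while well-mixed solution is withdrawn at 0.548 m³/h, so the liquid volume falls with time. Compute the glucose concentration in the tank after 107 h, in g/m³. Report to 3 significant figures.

0.0146 g/m³

Total volume: dV/dt = Q_in − Q_out = -0.10500 m³/h, so V(t) = 21.6 − 0.10500 t and V(107) = 10.365 m³.
No glucose enters, so dm/dt = −Q_out · (m/V).
dm/m = −Q_out dt/(V₀ − 0.10500 t); integrating gives ln(m/m₀) = −(Q_out/(Q_in−Q_out)) ln(V/V₀).
m = m₀ (V₀/V)^(Q_out/(Q_in−Q_out)) = 6.97 × (21.6/10.365)^(-5.2190) = 0.15099 g.
C = m/V = 0.15099/10.365 = 0.014568 g/m³.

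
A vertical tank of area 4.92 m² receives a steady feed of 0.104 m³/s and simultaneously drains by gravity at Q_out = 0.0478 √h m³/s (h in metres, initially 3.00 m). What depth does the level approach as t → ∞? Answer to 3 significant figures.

4.73 m

A dh/dt = Q_in − 0.0478 √h. Steady state requires inflow = outflow:
Q_in = 0.0478 √h_ss ⇒ √h_ss = 0.104/0.0478 = 2.1757.
h_ss = 2.1757² = 4.7338 m. (Since h₀ = 3.00 m < h_ss, the level will rise toward this value.)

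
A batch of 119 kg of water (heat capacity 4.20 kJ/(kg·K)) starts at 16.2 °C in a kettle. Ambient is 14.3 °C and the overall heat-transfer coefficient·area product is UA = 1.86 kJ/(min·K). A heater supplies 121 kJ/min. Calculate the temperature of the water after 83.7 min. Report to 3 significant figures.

33.1 °C

M c_p dT/dt = −UA(T − T_amb) + Q̇.
dT/dt = (T_ss − T)/τ with T_ss = T_amb + Q̇/UA = 14.3 + 121/1.86 = 79.354 °C, τ = M c_p/UA = 119·4.20/1.86 = 268.71 min.
Integrating: T(t) = T_ss + (T₀ − T_ss) e^(−t/τ).
T(83.7) = 79.354 + (-63.154)·0.73236 = 33.103 °C.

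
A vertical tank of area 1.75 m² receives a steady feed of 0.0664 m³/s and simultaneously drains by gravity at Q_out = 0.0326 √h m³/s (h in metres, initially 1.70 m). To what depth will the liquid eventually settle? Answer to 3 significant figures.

Unsteady balance on liquid volume: A dh/dt = Q_in − 0.0326 √h. At steady state dh/dt = 0:
Q_in = 0.0326 √h_ss ⇒ √h_ss = 0.0664/0.0326 = 2.0368.
h_ss = 2.0368² = 4.1486 m. (Since h₀ = 1.70 m < h_ss, the level will rise toward this value.)

4.15 m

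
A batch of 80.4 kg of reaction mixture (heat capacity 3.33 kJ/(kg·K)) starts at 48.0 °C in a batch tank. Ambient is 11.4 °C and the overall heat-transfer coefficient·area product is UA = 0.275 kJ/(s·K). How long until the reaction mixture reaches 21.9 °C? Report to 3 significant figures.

Heat balance on the well-mixed liquid: M c_p dT/dt = −UA(T − T_amb).
τ = M c_p/UA = 973.57 s; T_ss = T_amb = 11.400 °C.
T(t) = T_ss + (T₀ − T_ss)e^(−t/τ); set T = 21.9:
t = −τ ln[(T − T_ss)/(T₀ − T_ss)] = −973.57 · ln(0.28689) = 1215.7 s.

1220 s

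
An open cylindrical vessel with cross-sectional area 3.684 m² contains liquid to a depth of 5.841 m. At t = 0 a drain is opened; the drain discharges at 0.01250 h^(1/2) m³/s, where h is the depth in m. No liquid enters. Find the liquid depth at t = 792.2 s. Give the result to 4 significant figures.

1.151 m

With no inflow, A dh/dt = −0.01250 √h.
This is separable: 2 d(√h)/dt = −0.01250/A, so √h = √h₀ − (0.01250/(2A)) t.
√h = √5.841 − 0.01250·792.2/(2·3.684) = 2.41682 − 1.34399 = 1.07283.
h = 1.07283² = 1.15096 m.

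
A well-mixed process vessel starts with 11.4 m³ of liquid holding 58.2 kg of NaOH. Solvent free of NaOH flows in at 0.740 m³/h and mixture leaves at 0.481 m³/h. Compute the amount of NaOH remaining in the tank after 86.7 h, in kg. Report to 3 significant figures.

Total volume: dV/dt = Q_in − Q_out = 0.25900 m³/h, so V(t) = 11.4 + 0.25900 t and V(86.7) = 33.855 m³.
Solute balance: dm/dt = 0 − Q_out C = −Q_out m/V(t).
dm/m = −Q_out dt/(V₀ + 0.25900 t); integrating gives ln(m/m₀) = −(Q_out/(Q_in−Q_out)) ln(V/V₀).
m = m₀ (V₀/V)^(Q_out/(Q_in−Q_out)) = 58.2 × (11.4/33.855)^(1.8571) = 7.7092 kg.

7.71 kg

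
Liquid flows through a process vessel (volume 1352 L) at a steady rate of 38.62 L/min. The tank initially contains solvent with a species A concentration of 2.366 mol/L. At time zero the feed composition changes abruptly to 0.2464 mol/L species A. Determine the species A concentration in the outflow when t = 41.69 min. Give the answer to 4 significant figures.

Accumulation = in − out for the solute gives V dC/dt = Q(C_in − C).
Time constant τ = V/Q = 1352/38.62 = 35.0078 min.
C approaches C_in exponentially: C(t) = C_in + (C₀ − C_in) e^(−t/τ).
C(41.69) = 0.2464 + (2.366 − 0.2464)·e^(−41.69/35.0078) = 0.2464 + (2.11960)·0.303954 = 0.890661 mol/L.

0.8907 mol/L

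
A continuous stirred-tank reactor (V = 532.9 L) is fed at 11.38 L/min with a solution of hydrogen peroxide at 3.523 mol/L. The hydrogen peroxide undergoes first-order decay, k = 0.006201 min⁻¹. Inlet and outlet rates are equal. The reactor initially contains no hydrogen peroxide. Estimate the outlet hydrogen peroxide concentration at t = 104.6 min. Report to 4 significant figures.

V dC/dt = Q(C_in − C) − k V C.
This is linear with rate a = Q/V + k = 0.0275559 min⁻¹.
C_ss = Q C_in/(Q + kV) = 2.73021 mol/L; C(t) = C_ss + (C₀ − C_ss) e^(−a t).
C(104.6) = 2.73021 + (-2.73021)·e^(−0.0275559·104.6) = 2.73021 + (-2.73021)·0.0560034 = 2.57730 mol/L.

2.577 mol/L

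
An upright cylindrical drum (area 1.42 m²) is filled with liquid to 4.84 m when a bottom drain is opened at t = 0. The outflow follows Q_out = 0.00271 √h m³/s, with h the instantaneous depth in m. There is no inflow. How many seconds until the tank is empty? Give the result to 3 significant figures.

With no inflow, A dh/dt = −0.00271 √h.
∫ h^(−1/2) dh = −(0.00271/A) ∫ dt, giving 2√h = 2√h₀ − (0.00271/A) t.
Set h = 0: 2√h₀ = (0.00271/A) t_empty ⇒ t_empty = 2A√h₀/0.00271.
t_empty = 2·1.42·√4.84/0.00271 = 2.8400·2.2000/0.00271 = 2305.5 s.

2310 s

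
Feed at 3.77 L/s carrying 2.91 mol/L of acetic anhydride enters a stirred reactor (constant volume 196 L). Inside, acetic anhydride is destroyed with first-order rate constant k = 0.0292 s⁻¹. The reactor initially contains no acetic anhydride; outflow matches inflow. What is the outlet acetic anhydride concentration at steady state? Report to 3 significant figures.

1.16 mol/L

V dC/dt = Q(C_in − C) − k V C.
Steady state (dC/dt = 0): C_ss = Q C_in/(Q + kV) = C_in/(1 + kV/Q).
C_ss = 3.77·2.91/(3.77 + 0.0292·196) = 10.971/9.4932 = 1.1556 mol/L.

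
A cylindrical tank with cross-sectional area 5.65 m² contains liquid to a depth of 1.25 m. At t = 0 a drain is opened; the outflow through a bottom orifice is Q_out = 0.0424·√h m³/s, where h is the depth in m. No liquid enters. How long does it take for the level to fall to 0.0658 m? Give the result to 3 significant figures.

230 s

With no inflow, A dh/dt = −0.0424 √h.
∫ h^(−1/2) dh = −(0.0424/A) ∫ dt, giving 2√h = 2√h₀ − (0.0424/A) t.
t = 2A(√h₀ − √h)/0.0424 = 2·5.65·(√1.25 − √0.0658)/0.0424
  = 11.300 × (1.1180 − 0.25652) / 0.0424 = 229.60 s.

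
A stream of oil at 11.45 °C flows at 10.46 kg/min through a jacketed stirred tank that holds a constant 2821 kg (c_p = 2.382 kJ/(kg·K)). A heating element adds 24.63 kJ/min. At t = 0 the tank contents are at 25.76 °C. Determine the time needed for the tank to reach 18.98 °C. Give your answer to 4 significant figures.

First-law balance (no shaft work): M c_p dT/dt = ṁ c_p (T_in − T) + 24.63.
τ = M/ṁ = 269.694 min; T_ss = T_in + Q̇/(ṁ c_p) = 12.4385 °C.
T(t) = T_ss + (T₀ − T_ss) e^(−t/τ). Set T = 18.98:
e^(−t/τ) = (18.98 − 12.4385)/(25.76 − 12.4385) = 0.491047
t = −269.694 · ln(0.491047) = 191.811 min.

191.8 min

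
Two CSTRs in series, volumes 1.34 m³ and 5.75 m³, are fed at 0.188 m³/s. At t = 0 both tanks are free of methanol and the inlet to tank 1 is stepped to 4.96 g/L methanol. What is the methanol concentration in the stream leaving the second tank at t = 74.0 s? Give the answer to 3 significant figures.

Species balance on tank i: dCᵢ/dt = (Cᵢ₋₁ − Cᵢ)/τᵢ with τᵢ = Vᵢ/Q.
τ₁ = 1.34/0.188 = 7.1277 s; τ₂ = 5.75/0.188 = 30.585 s.
Solving the cascade with C₁(0)=C₂(0)=0 gives C₂(t) = C_in[1 − (τ₁ e^(−t/τ₁) − τ₂ e^(−t/τ₂))/(τ₁ − τ₂)].
At t = 74.0: e^(−t/τ₁) = 3.0982e-05, e^(−t/τ₂) = 0.088968.
C₂ = 4.96·[1 − (7.1277·3.0982e-05 − 30.585·0.088968)/(-23.457)] = 4.96·0.88401 = 4.3847 g/L.

4.38 g/L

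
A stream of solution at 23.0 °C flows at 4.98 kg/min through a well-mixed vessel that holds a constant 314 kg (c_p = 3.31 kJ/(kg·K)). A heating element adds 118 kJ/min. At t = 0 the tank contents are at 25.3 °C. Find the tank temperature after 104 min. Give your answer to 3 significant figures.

M c_p dT/dt = ṁ c_p (T_in − T) + Q̇.
Rearrange: dT/dt = (T_ss − T)/τ with τ = M/ṁ = 63.052 min and T_ss = T_in + Q̇/(ṁ c_p) = 30.159 °C.
T approaches T_ss exponentially: T(t) = T_ss + (T₀ − T_ss) e^(−t/τ).
T(104) = 30.159 + (-4.8585)·e^(−104/63.052) = 30.159 + (-4.8585)·0.19216 = 29.225 °C.

29.2 °C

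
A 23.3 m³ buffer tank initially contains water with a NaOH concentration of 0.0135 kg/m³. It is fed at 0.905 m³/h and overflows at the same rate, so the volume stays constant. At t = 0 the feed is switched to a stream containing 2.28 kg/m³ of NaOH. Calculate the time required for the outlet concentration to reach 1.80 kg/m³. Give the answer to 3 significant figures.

40.0 h

Species balance: V dC/dt = Q(C_in − C) ⇒ τ = V/Q = 25.746 h.
C(t) = C_in + (C₀ − C_in) e^(−t/τ). Set C = 1.80 and solve for t:
e^(−t/τ) = (C − C_in)/(C₀ − C_in) = (1.80 − 2.28)/(0.0135 − 2.28) = 0.21178
t = −τ ln(…) = 25.746 × 1.5522 = 39.963 h.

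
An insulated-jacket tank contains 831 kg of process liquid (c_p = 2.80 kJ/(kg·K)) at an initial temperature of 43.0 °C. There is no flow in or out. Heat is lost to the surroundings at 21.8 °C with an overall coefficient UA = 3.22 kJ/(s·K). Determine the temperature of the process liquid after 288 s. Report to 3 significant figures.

Heat balance on the well-mixed liquid: M c_p dT/dt = −UA(T − T_amb).
dT/dt = (T_ss − T)/τ with T_ss = T_amb = 21.800 °C, τ = M c_p/UA = 831·2.80/3.22 = 722.61 s.
Solution: T(t) = T_ss + (T₀ − T_ss) e^(−t/τ).
T(288) = 21.800 + (21.200)·0.67129 = 36.031 °C.

36.0 °C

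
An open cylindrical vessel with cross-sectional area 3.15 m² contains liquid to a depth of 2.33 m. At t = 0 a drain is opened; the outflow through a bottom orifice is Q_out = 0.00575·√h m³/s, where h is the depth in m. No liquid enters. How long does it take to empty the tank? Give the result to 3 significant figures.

1670 s

Mass balance (ρ constant): A dh/dt = −0.00575 √h.
This is separable: 2 d(√h)/dt = −0.00575/A, so √h = √h₀ − (0.00575/(2A)) t.
Tank is empty when √h = 0: t_empty = 2A√h₀/0.00575.
t_empty = 2·3.15·√2.33/0.00575 = 6.3000·1.5264/0.00575 = 1672.4 s.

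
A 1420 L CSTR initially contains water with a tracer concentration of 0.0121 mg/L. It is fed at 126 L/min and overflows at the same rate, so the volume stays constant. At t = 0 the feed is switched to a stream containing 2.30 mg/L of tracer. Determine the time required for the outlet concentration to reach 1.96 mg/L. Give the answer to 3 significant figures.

Species balance: V dC/dt = Q(C_in − C) ⇒ τ = V/Q = 11.270 min.
C(t) = C_in + (C₀ − C_in) e^(−t/τ). Set C = 1.96 and solve for t:
e^(−t/τ) = (C − C_in)/(C₀ − C_in) = (1.96 − 2.30)/(0.0121 − 2.30) = 0.14861
t = −τ ln(…) = 11.270 × 1.9064 = 21.485 min.

21.5 min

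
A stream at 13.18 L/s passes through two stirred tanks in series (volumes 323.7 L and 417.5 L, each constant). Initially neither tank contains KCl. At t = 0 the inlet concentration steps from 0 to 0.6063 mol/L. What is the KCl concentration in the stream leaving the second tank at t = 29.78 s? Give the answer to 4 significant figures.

0.1746 mol/L

Each tank obeys Vᵢ dCᵢ/dt = Q(Cᵢ₋₁ − Cᵢ), so τᵢ = Vᵢ/Q.
τ₁ = 323.7/13.18 = 24.5599 s; τ₂ = 417.5/13.18 = 31.6768 s.
Tank 1: C₁ = C_in(1 − e^(−t/τ₁)). Tank 2 (τ₁ ≠ τ₂): C₂ = C_in[1 − (τ₁ e^(−t/τ₁) − τ₂ e^(−t/τ₂))/(τ₁ − τ₂)].
At t = 29.78: e^(−t/τ₁) = 0.297440, e^(−t/τ₂) = 0.390581.
C₂ = 0.6063·[1 − (24.5599·0.297440 − 31.6768·0.390581)/(-7.11684)] = 0.6063·0.287994 = 0.174611 mol/L.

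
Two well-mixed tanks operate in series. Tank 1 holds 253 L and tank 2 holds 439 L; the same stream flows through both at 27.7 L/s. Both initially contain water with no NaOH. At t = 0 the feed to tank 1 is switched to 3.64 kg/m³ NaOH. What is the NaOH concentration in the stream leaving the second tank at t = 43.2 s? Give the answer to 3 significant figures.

Each tank obeys Vᵢ dCᵢ/dt = Q(Cᵢ₋₁ − Cᵢ), so τᵢ = Vᵢ/Q.
τ₁ = 253/27.7 = 9.1336 s; τ₂ = 439/27.7 = 15.848 s.
Solving the cascade with C₁(0)=C₂(0)=0 gives C₂(t) = C_in[1 − (τ₁ e^(−t/τ₁) − τ₂ e^(−t/τ₂))/(τ₁ − τ₂)].
At t = 43.2: e^(−t/τ₁) = 0.0088282, e^(−t/τ₂) = 0.065492.
C₂ = 3.64·[1 − (9.1336·0.0088282 − 15.848·0.065492)/(-6.7148)] = 3.64·0.85743 = 3.1211 kg/m³.

3.12 kg/m³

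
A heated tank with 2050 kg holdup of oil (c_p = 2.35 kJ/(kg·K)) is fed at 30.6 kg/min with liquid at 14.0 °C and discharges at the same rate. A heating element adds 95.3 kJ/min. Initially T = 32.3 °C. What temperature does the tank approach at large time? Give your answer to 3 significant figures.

15.3 °C

M c_p dT/dt = ṁ c_p (T_in − T) + Q̇.
At steady state dT/dt = 0 ⇒ T_ss = T_in + Q̇/(ṁ c_p) = 14.0 + 95.3/(30.6·2.35) = 15.325 °C.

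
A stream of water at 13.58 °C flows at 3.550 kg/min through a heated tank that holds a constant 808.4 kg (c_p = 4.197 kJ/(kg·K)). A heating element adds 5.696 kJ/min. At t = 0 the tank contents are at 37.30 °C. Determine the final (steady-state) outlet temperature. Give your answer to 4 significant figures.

M c_p dT/dt = ṁ c_p (T_in − T) + Q̇.
At steady state dT/dt = 0 ⇒ T_ss = T_in + Q̇/(ṁ c_p) = 13.58 + 5.696/(3.550·4.197) = 13.9623 °C.

13.96 °C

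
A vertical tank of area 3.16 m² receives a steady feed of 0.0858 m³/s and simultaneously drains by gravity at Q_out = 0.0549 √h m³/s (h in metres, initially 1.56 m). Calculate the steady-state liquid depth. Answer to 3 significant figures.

Level balance: A dh/dt = 0.0858 − 0.0549 √h. Setting dh/dt = 0:
Q_in = 0.0549 √h_ss ⇒ √h_ss = 0.0858/0.0549 = 1.5628.
h_ss = 1.5628² = 2.4425 m. (Since h₀ = 1.56 m < h_ss, the level will rise toward this value.)

2.44 m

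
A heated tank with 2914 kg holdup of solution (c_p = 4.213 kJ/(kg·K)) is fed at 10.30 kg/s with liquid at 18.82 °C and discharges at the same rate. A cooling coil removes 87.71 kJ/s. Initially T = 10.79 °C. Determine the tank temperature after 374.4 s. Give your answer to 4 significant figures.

First-law balance (no shaft work): M c_p dT/dt = ṁ c_p (T_in − T) − 87.71.
Rearrange: dT/dt = (T_ss − T)/τ with τ = M/ṁ = 282.913 s and T_ss = T_in − Q̇/(ṁ c_p) = 16.7987 °C.
Integrating: T(t) = T_ss + (T₀ − T_ss) e^(−t/τ).
T(374.4) = 16.7987 + (-6.00875)·e^(−374.4/282.913) = 16.7987 + (-6.00875)·0.266235 = 15.1990 °C.

15.20 °C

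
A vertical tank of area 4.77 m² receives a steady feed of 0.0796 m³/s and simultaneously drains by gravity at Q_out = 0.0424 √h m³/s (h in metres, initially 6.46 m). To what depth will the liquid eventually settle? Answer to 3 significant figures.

Mass balance (ρ constant): A dh/dt = Q_in − 0.0424 √h. At steady state dh/dt = 0:
Q_in = 0.0424 √h_ss ⇒ √h_ss = 0.0796/0.0424 = 1.8774.
h_ss = 1.8774² = 3.5245 m. (Since h₀ = 6.46 m > h_ss, the level will fall toward this value.)

3.52 m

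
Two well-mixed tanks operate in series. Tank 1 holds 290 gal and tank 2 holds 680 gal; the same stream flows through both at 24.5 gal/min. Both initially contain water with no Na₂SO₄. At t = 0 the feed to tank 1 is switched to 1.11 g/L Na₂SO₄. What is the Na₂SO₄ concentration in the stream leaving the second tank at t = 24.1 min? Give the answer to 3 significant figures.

0.406 g/L

Each tank obeys Vᵢ dCᵢ/dt = Q(Cᵢ₋₁ − Cᵢ), so τᵢ = Vᵢ/Q.
τ₁ = 290/24.5 = 11.837 min; τ₂ = 680/24.5 = 27.755 min.
Solving the cascade with C₁(0)=C₂(0)=0 gives C₂(t) = C_in[1 − (τ₁ e^(−t/τ₁) − τ₂ e^(−t/τ₂))/(τ₁ − τ₂)].
At t = 24.1: e^(−t/τ₁) = 0.13055, e^(−t/τ₂) = 0.41966.
C₂ = 1.11·[1 − (11.837·0.13055 − 27.755·0.41966)/(-15.918)] = 1.11·0.36536 = 0.40555 g/L.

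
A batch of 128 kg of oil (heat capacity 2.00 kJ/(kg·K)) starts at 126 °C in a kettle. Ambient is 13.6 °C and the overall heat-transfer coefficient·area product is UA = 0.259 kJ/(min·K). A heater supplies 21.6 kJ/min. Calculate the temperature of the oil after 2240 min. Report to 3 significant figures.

100 °C

Lumped-capacitance energy balance: M c_p dT/dt = UA(T_amb − T) + Q̇.
dT/dt = (T_ss − T)/τ with T_ss = T_amb + Q̇/UA = 13.6 + 21.6/0.259 = 96.998 °C, τ = M c_p/UA = 128·2.00/0.259 = 988.42 min.
T approaches T_ss exponentially: T(t) = T_ss + (T₀ − T_ss) e^(−t/τ).
T(2240) = 96.998 + (29.002)·0.10370 = 100.01 °C.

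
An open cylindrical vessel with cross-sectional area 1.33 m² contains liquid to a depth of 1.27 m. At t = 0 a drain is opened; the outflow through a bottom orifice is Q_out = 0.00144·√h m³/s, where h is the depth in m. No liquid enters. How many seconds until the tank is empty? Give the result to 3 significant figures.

Accumulation of liquid (constant cross-section A): A dh/dt = −0.00144 √h.
Separate and integrate: 2(√h − √h₀) = −(0.00144/A) t.
Tank is empty when √h = 0: t_empty = 2A√h₀/0.00144.
t_empty = 2·1.33·√1.27/0.00144 = 2.6600·1.1269/0.00144 = 2081.7 s.

2080 s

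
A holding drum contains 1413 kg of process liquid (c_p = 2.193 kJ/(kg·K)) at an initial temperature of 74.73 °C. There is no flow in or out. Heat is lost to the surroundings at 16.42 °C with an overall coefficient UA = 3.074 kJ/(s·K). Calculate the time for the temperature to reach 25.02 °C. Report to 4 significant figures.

1929 s

M c_p dT/dt = −UA(T − T_amb).
τ = M c_p/UA = 1008.04 s; T_ss = T_amb = 16.4200 °C.
T(t) = T_ss + (T₀ − T_ss)e^(−t/τ); set T = 25.02:
t = −τ ln[(T − T_ss)/(T₀ − T_ss)] = −1008.04 · ln(0.147488) = 1929.40 s.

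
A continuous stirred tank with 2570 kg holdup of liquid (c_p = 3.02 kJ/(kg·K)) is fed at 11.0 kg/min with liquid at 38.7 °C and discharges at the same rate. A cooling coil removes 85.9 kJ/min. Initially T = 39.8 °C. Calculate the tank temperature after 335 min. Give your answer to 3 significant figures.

First-law balance (no shaft work): M c_p dT/dt = ṁ c_p (T_in − T) − 85.9.
Rearrange: dT/dt = (T_ss − T)/τ with τ = M/ṁ = 233.64 min and T_ss = T_in − Q̇/(ṁ c_p) = 36.114 °C.
This is linear first-order; T(t) = T_ss + (T₀ − T_ss) e^(−t/τ).
T(335) = 36.114 + (3.6858)·e^(−335/233.64) = 36.114 + (3.6858)·0.23839 = 36.993 °C.

37.0 °C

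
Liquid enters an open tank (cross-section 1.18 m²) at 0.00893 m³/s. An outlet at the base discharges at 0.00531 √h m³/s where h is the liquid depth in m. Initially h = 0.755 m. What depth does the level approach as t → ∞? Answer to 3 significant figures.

Mass balance (ρ constant): A dh/dt = Q_in − 0.00531 √h. At steady state dh/dt = 0:
Q_in = 0.00531 √h_ss ⇒ √h_ss = 0.00893/0.00531 = 1.6817.
h_ss = 1.6817² = 2.8282 m. (Since h₀ = 0.755 m < h_ss, the level will rise toward this value.)

2.83 m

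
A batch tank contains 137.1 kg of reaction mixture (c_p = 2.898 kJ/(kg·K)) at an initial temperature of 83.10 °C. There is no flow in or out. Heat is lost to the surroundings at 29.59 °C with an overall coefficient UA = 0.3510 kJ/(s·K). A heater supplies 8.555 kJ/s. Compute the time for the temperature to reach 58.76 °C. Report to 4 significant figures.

2042 s

M c_p dT/dt = −UA(T − T_amb) + Q̇.
τ = M c_p/UA = 1131.95 s; T_ss = T_amb + Q̇/UA = 29.59 + 8.555/0.3510 = 53.9632 °C.
T(t) = T_ss + (T₀ − T_ss)e^(−t/τ); set T = 58.76:
t = −τ ln[(T − T_ss)/(T₀ − T_ss)] = −1131.95 · ln(0.164630) = 2042.11 s.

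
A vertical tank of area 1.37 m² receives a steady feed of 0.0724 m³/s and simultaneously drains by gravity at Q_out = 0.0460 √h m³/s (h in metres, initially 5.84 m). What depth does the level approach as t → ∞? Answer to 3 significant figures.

Mass balance (ρ constant): A dh/dt = Q_in − 0.0460 √h. At steady state dh/dt = 0:
Q_in = 0.0460 √h_ss ⇒ √h_ss = 0.0724/0.0460 = 1.5739.
h_ss = 1.5739² = 2.4772 m. (Since h₀ = 5.84 m > h_ss, the level will fall toward this value.)

2.48 m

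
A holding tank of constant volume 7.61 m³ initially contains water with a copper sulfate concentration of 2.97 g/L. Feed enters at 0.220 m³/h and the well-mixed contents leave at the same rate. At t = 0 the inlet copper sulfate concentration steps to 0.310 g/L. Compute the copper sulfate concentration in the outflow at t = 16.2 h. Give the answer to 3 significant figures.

Mass balance on the solute (V constant): V dC/dt = Q(C_in − C).
So dC/dt = (C_in − C)/τ with τ = V/Q = 7.61/0.220 = 34.591 h.
Integrating: C(t) = C_in + (C₀ − C_in) e^(−t/τ).
C(16.2) = 0.310 + (2.97 − 0.310)·e^(−16.2/34.591) = 0.310 + (2.6600)·0.62605 = 1.9753 g/L.

1.98 g/L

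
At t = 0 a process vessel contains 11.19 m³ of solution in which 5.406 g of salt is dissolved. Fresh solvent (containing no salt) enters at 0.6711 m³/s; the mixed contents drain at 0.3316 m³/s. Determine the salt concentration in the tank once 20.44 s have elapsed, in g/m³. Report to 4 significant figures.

Let m(t) be the amount of salt. Volume: V(t) = V₀ + (Q_in − Q_out) t = 11.19 + 0.339500 t; V(20.44) = 18.1294 m³.
Species balance (pure solvent in): dm/dt = −Q_out · m/V(t).
Separate: dm/m = −Q_out dt/V(t) ⇒ ln(m/m₀) = −(Q_out/(Q_in−Q_out)) ln(V/V₀).
m = m₀ (V₀/V)^(Q_out/(Q_in−Q_out)) = 5.406 × (11.19/18.1294)^(0.976730) = 3.37442 g.
C = m/V = 3.37442/18.1294 = 0.186130 g/m³.

0.1861 g/m³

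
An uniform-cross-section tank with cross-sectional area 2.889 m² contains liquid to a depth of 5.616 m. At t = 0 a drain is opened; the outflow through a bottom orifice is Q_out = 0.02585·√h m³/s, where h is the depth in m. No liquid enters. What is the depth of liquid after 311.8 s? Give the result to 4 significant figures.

Volume balance on the tank: A dh/dt = −0.02585 √h.
Separate and integrate: 2(√h − √h₀) = −(0.02585/A) t.
√h = √5.616 − 0.02585·311.8/(2·2.889) = 2.36981 − 1.39495 = 0.974859.
h = 0.974859² = 0.950349 m.

0.9503 m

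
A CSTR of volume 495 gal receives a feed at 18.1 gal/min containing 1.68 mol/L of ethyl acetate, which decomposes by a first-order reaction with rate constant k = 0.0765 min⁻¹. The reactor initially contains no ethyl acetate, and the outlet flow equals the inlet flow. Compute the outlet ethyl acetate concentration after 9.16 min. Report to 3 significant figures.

0.350 mol/L

Species balance: V dC/dt = Q C_in − Q C − k V C.
This is linear with rate a = Q/V + k = 0.11307 min⁻¹.
C_ss = Q C_in/(Q + kV) = 0.54332 mol/L; C(t) = C_ss + (C₀ − C_ss) e^(−a t).
C(9.16) = 0.54332 + (-0.54332)·e^(−0.11307·9.16) = 0.54332 + (-0.54332)·0.35498 = 0.35045 mol/L.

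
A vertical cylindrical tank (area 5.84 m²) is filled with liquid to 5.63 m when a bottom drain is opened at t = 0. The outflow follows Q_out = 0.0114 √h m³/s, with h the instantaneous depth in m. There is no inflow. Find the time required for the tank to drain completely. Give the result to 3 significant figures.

2430 s

With no inflow, A dh/dt = −0.0114 √h.
∫ h^(−1/2) dh = −(0.0114/A) ∫ dt, giving 2√h = 2√h₀ − (0.0114/A) t.
Set h = 0: 2√h₀ = (0.0114/A) t_empty ⇒ t_empty = 2A√h₀/0.0114.
t_empty = 2·5.84·√5.63/0.0114 = 11.680·2.3728/0.0114 = 2431.0 s.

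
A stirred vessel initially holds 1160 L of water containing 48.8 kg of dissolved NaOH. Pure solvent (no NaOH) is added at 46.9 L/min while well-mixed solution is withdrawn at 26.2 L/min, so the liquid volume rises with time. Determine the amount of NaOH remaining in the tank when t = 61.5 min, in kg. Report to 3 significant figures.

19.1 kg

Let m(t) be the amount of NaOH. Volume: V(t) = V₀ + (Q_in − Q_out) t = 1160 + 20.700 t; V(61.5) = 2433.1 L.
Solute balance: dm/dt = 0 − Q_out C = −Q_out m/V(t).
Separate: dm/m = −Q_out dt/V(t) ⇒ ln(m/m₀) = −(Q_out/(Q_in−Q_out)) ln(V/V₀).
m = m₀ (V₀/V)^(Q_out/(Q_in−Q_out)) = 48.8 × (1160/2433.1)^(1.2657) = 19.110 kg.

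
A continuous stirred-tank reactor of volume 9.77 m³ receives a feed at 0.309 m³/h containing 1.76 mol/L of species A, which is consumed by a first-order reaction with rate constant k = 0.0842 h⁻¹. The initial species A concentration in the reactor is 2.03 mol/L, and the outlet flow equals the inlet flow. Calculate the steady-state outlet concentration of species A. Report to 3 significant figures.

0.481 mol/L

Accumulation = in − out − consumed: V dC/dt = Q C_in − Q C − k V C.
At steady state: 0 = Q C_in − (Q + kV) C_ss, so C_ss = Q C_in/(Q + kV).
C_ss = 0.309·1.76/(0.309 + 0.0842·9.77) = 0.54384/1.1316 = 0.48058 mol/L.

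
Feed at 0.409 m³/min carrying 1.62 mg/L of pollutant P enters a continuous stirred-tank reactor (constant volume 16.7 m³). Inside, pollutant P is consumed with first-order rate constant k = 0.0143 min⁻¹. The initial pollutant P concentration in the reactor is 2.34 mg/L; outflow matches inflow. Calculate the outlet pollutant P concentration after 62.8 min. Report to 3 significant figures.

1.14 mg/L

V dC/dt = Q(C_in − C) − k V C.
dC/dt = (Q/V) C_in − (Q/V + k) C; effective rate a = Q/V + k = 0.024491 + 0.0143 = 0.038791 min⁻¹.
C_ss = Q C_in/(Q + kV) = 1.0228 mg/L; C(t) = C_ss + (C₀ − C_ss) e^(−a t).
C(62.8) = 1.0228 + (1.3172)·e^(−0.038791·62.8) = 1.0228 + (1.3172)·0.087504 = 1.1381 mg/L.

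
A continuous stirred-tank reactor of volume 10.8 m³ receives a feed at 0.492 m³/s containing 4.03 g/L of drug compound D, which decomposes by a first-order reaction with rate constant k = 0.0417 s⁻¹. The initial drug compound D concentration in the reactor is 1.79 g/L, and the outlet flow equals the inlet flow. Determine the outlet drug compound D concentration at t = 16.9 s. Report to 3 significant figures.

Species balance: V dC/dt = Q C_in − Q C − k V C.
This is linear with rate a = Q/V + k = 0.087256 s⁻¹.
C_ss = Q C_in/(Q + kV) = 2.1040 g/L; C(t) = C_ss + (C₀ − C_ss) e^(−a t).
C(16.9) = 2.1040 + (-0.31404)·e^(−0.087256·16.9) = 2.1040 + (-0.31404)·0.22887 = 2.0322 g/L.

2.03 g/L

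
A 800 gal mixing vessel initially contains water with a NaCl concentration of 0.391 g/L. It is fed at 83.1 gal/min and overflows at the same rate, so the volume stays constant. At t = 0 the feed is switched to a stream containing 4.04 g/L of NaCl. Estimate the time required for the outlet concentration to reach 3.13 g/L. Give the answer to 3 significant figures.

13.4 min

Species balance: V dC/dt = Q(C_in − C) ⇒ τ = V/Q = 9.6270 min.
C(t) = C_in + (C₀ − C_in) e^(−t/τ). Set C = 3.13 and solve for t:
e^(−t/τ) = (C − C_in)/(C₀ − C_in) = (3.13 − 4.04)/(0.391 − 4.04) = 0.24938
t = −τ ln(…) = 9.6270 × 1.3888 = 13.370 min.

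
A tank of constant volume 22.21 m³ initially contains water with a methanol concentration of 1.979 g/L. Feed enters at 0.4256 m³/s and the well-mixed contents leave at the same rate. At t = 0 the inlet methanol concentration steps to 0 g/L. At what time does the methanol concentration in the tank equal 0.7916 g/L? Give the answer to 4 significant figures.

Mass balance on the solute (V constant): V dC/dt = Q(C_in − C), so τ = V/Q = 52.1852 s.
C(t) = C_in + (C₀ − C_in) e^(−t/τ). Set C = 0.7916 and solve for t:
e^(−t/τ) = (C − C_in)/(C₀ − C_in) = (0.7916 − 0)/(1.979 − 0) = 0.400000
t = −τ ln(…) = 52.1852 × 0.916291 = 47.8168 s.

47.82 s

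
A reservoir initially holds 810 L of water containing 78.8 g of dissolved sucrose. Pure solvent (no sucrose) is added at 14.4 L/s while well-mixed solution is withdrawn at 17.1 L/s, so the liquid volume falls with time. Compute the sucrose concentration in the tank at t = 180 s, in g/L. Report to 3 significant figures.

Let m(t) be the amount of sucrose. Volume: V(t) = V₀ + (Q_in − Q_out) t = 810 − 2.7000 t; V(180) = 324.00 L.
Species balance (pure solvent in): dm/dt = −Q_out · m/V(t).
Separate: dm/m = −Q_out dt/V(t) ⇒ ln(m/m₀) = −(Q_out/(Q_in−Q_out)) ln(V/V₀).
m = m₀ (V₀/V)^(Q_out/(Q_in−Q_out)) = 78.8 × (810/324.00)^(-6.3333) = 0.23782 g.
C = m/V = 0.23782/324.00 = 0.00073400 g/L.

0.000734 g/L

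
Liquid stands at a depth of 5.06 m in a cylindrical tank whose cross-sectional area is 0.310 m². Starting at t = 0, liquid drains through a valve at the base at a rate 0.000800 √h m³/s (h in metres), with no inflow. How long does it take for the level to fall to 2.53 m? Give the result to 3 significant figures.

511 s

Volume balance on the tank: A dh/dt = −0.000800 √h.
This is separable: 2 d(√h)/dt = −0.000800/A, so √h = √h₀ − (0.000800/(2A)) t.
t = 2A(√h₀ − √h)/0.000800 = 2·0.310·(√5.06 − √2.53)/0.000800
  = 0.62000 × (2.2494 − 1.5906) / 0.000800 = 510.61 s.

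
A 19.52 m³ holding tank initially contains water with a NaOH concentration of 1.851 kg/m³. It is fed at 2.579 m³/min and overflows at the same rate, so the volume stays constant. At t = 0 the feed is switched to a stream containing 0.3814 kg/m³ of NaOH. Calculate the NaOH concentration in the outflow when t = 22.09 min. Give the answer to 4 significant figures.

0.4608 kg/m³

Accumulation = in − out for the solute gives V dC/dt = Q(C_in − C).
Rewrite as dC/dt + C/τ = C_in/τ, τ = V/Q = 7.56883 min.
Integrating: C(t) = C_in + (C₀ − C_in) e^(−t/τ).
C(22.09) = 0.3814 + (1.851 − 0.3814)·e^(−22.09/7.56883) = 0.3814 + (1.46960)·0.0540119 = 0.460776 kg/m³.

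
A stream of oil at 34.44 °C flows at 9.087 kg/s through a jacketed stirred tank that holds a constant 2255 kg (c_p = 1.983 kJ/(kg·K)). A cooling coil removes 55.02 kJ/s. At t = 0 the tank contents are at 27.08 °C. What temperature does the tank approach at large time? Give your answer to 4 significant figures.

31.39 °C

Unsteady energy balance on the tank contents: M c_p dT/dt = ṁ c_p (T_in − T) − 55.02.
At steady state dT/dt = 0 ⇒ T_ss = T_in − Q̇/(ṁ c_p) = 34.44 − 55.02/(9.087·1.983) = 31.3866 °C.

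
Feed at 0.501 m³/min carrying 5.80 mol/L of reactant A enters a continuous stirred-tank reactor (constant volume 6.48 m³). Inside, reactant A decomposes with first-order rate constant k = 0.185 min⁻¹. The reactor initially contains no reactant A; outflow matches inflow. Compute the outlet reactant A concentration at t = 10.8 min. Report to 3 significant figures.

1.61 mol/L

Species balance: V dC/dt = Q C_in − Q C − k V C.
This is linear with rate a = Q/V + k = 0.26231 min⁻¹.
C_ss = Q C_in/(Q + kV) = 1.7095 mol/L; C(t) = C_ss + (C₀ − C_ss) e^(−a t).
C(10.8) = 1.7095 + (-1.7095)·e^(−0.26231·10.8) = 1.7095 + (-1.7095)·0.058836 = 1.6089 mol/L.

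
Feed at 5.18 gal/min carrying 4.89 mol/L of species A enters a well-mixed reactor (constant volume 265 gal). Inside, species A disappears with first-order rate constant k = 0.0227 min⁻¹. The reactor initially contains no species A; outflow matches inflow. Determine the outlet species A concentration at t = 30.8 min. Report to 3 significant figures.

1.65 mol/L

V dC/dt = Q(C_in − C) − k V C.
This is linear with rate a = Q/V + k = 0.042247 min⁻¹.
C_ss = Q C_in/(Q + kV) = 2.2625 mol/L; C(t) = C_ss + (C₀ − C_ss) e^(−a t).
C(30.8) = 2.2625 + (-2.2625)·e^(−0.042247·30.8) = 2.2625 + (-2.2625)·0.27220 = 1.6467 mol/L.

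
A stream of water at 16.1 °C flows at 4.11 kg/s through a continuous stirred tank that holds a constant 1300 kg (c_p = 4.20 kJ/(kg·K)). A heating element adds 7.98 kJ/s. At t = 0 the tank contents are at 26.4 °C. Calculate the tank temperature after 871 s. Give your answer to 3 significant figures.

M c_p dT/dt = ṁ c_p (T_in − T) + Q̇.
Rearrange: dT/dt = (T_ss − T)/τ with τ = M/ṁ = 316.30 s and T_ss = T_in + Q̇/(ṁ c_p) = 16.562 °C.
This is linear first-order; T(t) = T_ss + (T₀ − T_ss) e^(−t/τ).
T(871) = 16.562 + (9.8377)·e^(−871/316.30) = 16.562 + (9.8377)·0.063692 = 17.189 °C.

17.2 °C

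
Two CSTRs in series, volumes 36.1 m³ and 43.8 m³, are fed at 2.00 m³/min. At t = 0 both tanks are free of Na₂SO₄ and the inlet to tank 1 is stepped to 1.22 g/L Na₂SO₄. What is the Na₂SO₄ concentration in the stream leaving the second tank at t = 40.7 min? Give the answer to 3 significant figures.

0.738 g/L

Time constants: τᵢ = Vᵢ/Q for each well-mixed tank.
τ₁ = 36.1/2.00 = 18.050 min; τ₂ = 43.8/2.00 = 21.900 min.
Solving the cascade with C₁(0)=C₂(0)=0 gives C₂(t) = C_in[1 − (τ₁ e^(−t/τ₁) − τ₂ e^(−t/τ₂))/(τ₁ − τ₂)].
At t = 40.7: e^(−t/τ₁) = 0.10489, e^(−t/τ₂) = 0.15591.
C₂ = 1.22·[1 − (18.050·0.10489 − 21.900·0.15591)/(-3.8500)] = 1.22·0.60486 = 0.73793 g/L.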